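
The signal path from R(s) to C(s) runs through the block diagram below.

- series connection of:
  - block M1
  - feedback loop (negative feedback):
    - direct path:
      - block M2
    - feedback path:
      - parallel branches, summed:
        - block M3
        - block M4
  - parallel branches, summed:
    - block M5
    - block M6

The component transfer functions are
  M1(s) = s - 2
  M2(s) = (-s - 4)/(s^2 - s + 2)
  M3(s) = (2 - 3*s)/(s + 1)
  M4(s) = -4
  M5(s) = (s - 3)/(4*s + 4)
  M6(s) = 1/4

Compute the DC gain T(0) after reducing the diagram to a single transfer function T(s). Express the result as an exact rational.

1. parallel reduction of M3, M4 gives (-7*s - 2)/(s + 1)
2. close the feedback loop around M2, (M3+M4) gives (-s^2 - 5*s - 4)/(s^3 + 7*s^2 + 31*s + 10)
3. combine M5, M6 in parallel gives (s - 1)/(2*s + 2)
4. combine M1, [M2/(1+M2*(M3+M4))], (M5+M6) in series gives (-s^3 - s^2 + 10*s - 8)/(2*s^3 + 14*s^2 + 62*s + 20)
The step-4 result is T(s). Setting s = 0: T(0) = -8/20 = -2/5.

Therefore the answer is -2/5.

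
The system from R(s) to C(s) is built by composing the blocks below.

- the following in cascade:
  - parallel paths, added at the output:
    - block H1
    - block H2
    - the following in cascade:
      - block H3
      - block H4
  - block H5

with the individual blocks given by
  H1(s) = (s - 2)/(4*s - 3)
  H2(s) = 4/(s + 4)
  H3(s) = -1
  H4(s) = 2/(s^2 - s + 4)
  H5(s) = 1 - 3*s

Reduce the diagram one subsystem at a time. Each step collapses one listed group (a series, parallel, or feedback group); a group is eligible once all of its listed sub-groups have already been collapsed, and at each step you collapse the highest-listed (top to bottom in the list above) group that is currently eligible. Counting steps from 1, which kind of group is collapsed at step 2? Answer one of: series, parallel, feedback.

[1] cascade H3, H4
[2] parallel reduction of H1, H2, (H3*H4)
[3] cascade (H1+H2+(H3*H4)), H5
The group at step 2 is a parallel group.

Answer: parallel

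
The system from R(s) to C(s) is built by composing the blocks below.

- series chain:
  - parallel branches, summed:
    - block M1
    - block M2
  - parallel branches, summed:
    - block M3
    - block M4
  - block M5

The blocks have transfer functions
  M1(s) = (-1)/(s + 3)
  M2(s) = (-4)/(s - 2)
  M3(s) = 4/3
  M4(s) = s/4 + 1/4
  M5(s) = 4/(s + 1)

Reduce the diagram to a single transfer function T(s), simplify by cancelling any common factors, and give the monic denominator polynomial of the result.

The answer is s^3 + 2*s^2 - 5*s - 6.

Reasoning:
[1] add M1, M2 (parallel) gives (-5*s - 10)/(s^2 + s - 6)
[2] parallel reduction of M3, M4 gives s/4 + 19/12
[3] series reduction of (M1+M2), (M3+M4), M5 gives (-15*s^2 - 125*s - 190)/(3*s^3 + 6*s^2 - 15*s - 18)
No further cancellation is possible in the step-3 result, so that is T(s). Its denominator becomes monic after dividing by the leading coefficient 3.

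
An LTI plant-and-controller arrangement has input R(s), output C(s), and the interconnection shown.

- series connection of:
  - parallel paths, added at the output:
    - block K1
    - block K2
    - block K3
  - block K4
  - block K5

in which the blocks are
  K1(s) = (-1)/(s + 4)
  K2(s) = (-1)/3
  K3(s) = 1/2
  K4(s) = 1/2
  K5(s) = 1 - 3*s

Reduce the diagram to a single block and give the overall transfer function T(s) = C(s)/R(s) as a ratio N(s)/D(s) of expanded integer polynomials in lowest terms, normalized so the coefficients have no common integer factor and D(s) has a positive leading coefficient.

1. combine K1, K2, K3 in parallel -> (s - 2)/(6*s + 24)
2. reduce the series chain (K1+K2+K3), K4, K5 - this is the overall T(s), already in the required normalized form

Final answer: (-3*s^2 + 7*s - 2)/(12*s + 48)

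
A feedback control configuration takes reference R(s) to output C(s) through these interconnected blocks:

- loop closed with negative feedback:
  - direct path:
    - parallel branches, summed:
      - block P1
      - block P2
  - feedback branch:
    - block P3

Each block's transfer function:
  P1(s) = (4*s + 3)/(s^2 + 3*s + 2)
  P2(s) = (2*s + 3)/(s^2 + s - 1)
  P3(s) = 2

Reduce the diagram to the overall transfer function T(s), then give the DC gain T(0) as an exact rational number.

(1) sum the parallel branches P1, P2; result (6*s^3 + 16*s^2 + 12*s + 3)/(s^4 + 4*s^3 + 4*s^2 - s - 2)
(2) close the feedback loop around (P1+P2), P3; result (6*s^3 + 16*s^2 + 12*s + 3)/(s^4 + 16*s^3 + 36*s^2 + 23*s + 4)
The step-2 result is T(s). Setting s = 0: T(0) = 3/4.

Hence the answer: 3/4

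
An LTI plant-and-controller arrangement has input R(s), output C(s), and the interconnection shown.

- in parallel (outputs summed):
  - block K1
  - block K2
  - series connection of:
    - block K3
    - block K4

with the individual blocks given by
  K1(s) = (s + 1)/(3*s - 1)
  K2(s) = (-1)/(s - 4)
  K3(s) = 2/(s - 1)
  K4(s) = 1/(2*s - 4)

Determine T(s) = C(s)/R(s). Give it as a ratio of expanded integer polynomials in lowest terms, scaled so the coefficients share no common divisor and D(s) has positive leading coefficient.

The answer is (s^4 - 9*s^3 + 20*s^2 - 16*s - 2)/(3*s^4 - 22*s^3 + 49*s^2 - 38*s + 8).

Reasoning:
(1) series reduction of K3, K4: 1/(s^2 - 3*s + 2)
(2) reduce the parallel group K1, K2, (K3*K4); the result is T(s) itself (integer coefficients, no common factor, positive leading denominator coefficient)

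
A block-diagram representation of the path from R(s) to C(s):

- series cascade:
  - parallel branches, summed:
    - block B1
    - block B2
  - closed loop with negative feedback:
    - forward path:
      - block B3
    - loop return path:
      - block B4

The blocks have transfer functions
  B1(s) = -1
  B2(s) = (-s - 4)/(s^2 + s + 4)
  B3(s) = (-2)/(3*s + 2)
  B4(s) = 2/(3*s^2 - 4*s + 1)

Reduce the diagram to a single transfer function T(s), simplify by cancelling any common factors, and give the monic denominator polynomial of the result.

(1) add B1, B2 (parallel); result (-s^2 - 2*s - 8)/(s^2 + s + 4)
(2) close the feedback loop around B3, B4; result (-6*s^2 + 8*s - 2)/(9*s^3 - 6*s^2 - 5*s - 2)
(3) cascade (B1+B2), [B3/(1+B3*B4)]; result (6*s^4 + 4*s^3 + 34*s^2 - 60*s + 16)/(9*s^5 + 3*s^4 + 25*s^3 - 31*s^2 - 22*s - 8)
The result of step 3 is T(s) in lowest terms. Its denominator has leading coefficient 9; dividing the denominator through by 9 makes it monic.

Hence the answer: s^5 + s^4/3 + 25*s^3/9 - 31*s^2/9 - 22*s/9 - 8/9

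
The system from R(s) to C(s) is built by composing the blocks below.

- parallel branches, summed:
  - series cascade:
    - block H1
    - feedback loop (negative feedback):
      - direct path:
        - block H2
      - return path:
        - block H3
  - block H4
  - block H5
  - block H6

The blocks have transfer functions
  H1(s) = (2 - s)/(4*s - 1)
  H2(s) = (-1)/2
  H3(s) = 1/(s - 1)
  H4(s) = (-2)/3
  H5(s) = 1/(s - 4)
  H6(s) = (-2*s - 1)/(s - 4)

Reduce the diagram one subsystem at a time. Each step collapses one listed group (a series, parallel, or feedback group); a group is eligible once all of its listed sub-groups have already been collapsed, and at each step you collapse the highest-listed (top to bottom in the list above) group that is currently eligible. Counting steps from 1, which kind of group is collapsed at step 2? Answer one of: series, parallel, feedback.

The answer is series.

Reasoning:
[1] close the feedback loop around H2, H3
[2] reduce the series chain H1, [H2/(1+H2*H3)]
[3] combine (H1*[H2/(1+H2*H3)]), H4, H5, H6 in parallel
Step 2: series.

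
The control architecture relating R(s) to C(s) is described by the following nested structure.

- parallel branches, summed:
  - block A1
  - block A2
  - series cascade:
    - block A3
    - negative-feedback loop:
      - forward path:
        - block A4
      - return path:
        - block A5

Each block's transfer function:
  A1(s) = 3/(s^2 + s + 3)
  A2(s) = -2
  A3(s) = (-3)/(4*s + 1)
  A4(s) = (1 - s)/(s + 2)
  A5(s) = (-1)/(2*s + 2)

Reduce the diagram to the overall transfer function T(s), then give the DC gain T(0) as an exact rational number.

First reduce the diagram to T(s).

[1] close the feedback loop around A4, A5 = (2 - 2*s^2)/(2*s^2 + 7*s + 3)
[2] multiply A3, [A4/(1+A4*A5)] (series) = (6*s^2 - 6)/(8*s^3 + 30*s^2 + 19*s + 3)
[3] add A1, A2, (A3*[A4/(1+A4*A5)]) (parallel) = (-16*s^5 - 70*s^4 - 116*s^3 - 122*s^2 - 69*s - 27)/(8*s^5 + 38*s^4 + 73*s^3 + 112*s^2 + 60*s + 9)
Evaluating the step-3 result (the overall T(s)) at s = 0 gives T(0) = -27/9 = -3.

Answer: -3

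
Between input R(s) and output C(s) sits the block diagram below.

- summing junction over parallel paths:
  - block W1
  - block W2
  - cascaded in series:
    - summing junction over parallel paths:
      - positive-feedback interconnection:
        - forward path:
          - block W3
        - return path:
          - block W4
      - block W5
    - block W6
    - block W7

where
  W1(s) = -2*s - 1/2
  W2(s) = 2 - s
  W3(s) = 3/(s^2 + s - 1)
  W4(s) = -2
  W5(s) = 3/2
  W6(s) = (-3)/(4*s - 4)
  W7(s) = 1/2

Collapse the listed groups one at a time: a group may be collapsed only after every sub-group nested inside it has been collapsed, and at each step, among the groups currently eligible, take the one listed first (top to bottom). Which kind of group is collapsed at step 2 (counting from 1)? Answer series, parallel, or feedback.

Step 1. apply the feedback formula to W3, W4
Step 2. sum the parallel branches [W3/(1-W3*W4)], W5
Step 3. combine ([W3/(1-W3*W4)]+W5), W6, W7 in series
Step 4. sum the parallel branches W1, W2, (([W3/(1-W3*W4)]+W5)*W6*W7)
At step 2 the group reduced is parallel.

Final answer: parallel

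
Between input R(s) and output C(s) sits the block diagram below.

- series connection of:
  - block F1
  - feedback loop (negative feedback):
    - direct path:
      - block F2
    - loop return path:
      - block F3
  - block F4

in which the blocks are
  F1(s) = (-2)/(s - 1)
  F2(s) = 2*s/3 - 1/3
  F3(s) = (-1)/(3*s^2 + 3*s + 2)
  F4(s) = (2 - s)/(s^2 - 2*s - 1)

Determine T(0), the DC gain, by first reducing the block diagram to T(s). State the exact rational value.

Reducing step by step:

Step 1. close the feedback loop around F2, F3 -> (6*s^3 + 3*s^2 + s - 2)/(9*s^2 + 7*s + 7)
Step 2. reduce the series chain F1, [F2/(1+F2*F3)], F4 -> (12*s^4 - 18*s^3 - 10*s^2 - 8*s + 8)/(9*s^5 - 20*s^4 - 5*s^3 - 5*s^2 + 14*s + 7)
That last expression is T(s); at s = 0 only the constant terms survive, so T(0) = 8/7.

Answer: 8/7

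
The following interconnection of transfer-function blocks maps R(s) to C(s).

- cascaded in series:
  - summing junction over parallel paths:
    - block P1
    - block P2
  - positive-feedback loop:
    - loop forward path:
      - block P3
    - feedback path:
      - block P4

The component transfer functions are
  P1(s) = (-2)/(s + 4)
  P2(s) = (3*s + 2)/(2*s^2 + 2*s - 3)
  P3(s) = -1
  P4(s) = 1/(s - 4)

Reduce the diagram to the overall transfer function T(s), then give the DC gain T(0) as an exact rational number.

Step 1: combine P1, P2 in parallel gives (-s^2 + 10*s + 14)/(2*s^3 + 10*s^2 + 5*s - 12)
Step 2: close the feedback loop around P3, P4 gives (4 - s)/(s - 3)
Step 3: multiply (P1+P2), [P3/(1-P3*P4)] (series) gives (s^3 - 14*s^2 + 26*s + 56)/(2*s^4 + 4*s^3 - 25*s^2 - 27*s + 36)
DC gain: substitute s = 0 into T(s) from step 3: T(0) = 56/36 = 14/9.

Final answer: 14/9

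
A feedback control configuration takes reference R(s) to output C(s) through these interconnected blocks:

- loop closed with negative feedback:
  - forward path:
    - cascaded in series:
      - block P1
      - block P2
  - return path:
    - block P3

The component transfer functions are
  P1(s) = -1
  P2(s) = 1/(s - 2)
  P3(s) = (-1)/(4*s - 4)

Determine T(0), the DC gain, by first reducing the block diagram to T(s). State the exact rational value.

The answer is 4/9.

Reasoning:
Step 1: multiply P1, P2 (series): (-1)/(s - 2)
Step 2: reduce the feedback loop with forward (P1*P2) and return P3: (4 - 4*s)/(4*s^2 - 12*s + 9)
Step 2 gives the overall T(s). Then T(0) = 4/9.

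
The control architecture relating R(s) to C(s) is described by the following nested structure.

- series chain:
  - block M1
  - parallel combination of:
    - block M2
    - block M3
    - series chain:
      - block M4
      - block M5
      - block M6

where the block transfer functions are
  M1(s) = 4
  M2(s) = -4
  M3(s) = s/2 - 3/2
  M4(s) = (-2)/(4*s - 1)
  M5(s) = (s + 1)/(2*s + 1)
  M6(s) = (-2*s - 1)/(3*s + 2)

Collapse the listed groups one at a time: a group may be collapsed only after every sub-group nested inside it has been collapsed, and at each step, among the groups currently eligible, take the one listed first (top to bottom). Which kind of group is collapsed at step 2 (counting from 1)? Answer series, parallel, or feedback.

[1] multiply M4, M5, M6 (series)
[2] combine M2, M3, (M4*M5*M6) in parallel
[3] cascade M1, (M2+M3+(M4*M5*M6))
The group at step 2 is a parallel group.

Therefore the answer is parallel.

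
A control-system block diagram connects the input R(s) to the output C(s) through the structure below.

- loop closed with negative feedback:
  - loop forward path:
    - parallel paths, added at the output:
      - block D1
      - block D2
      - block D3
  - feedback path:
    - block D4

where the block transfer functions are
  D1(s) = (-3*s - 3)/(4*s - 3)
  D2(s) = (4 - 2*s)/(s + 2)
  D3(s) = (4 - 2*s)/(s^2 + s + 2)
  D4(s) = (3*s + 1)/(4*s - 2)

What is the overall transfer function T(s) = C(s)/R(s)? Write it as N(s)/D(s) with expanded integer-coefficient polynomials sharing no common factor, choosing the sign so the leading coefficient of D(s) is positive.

The answer is (44*s^5 + 2*s^4 + 72*s^3 - 202*s^2 + 320*s - 120)/(17*s^5 + s^4 + 59*s^3 - 101*s^2 + 196*s + 36).

Reasoning:
Step 1: sum the parallel branches D1, D2, D3 -> (-11*s^4 - 6*s^3 - 21*s^2 + 40*s - 60)/(4*s^4 + 9*s^3 + 7*s^2 + 4*s - 12)
Step 2: apply the feedback formula to (D1+D2+D3), D4, giving the overall T(s)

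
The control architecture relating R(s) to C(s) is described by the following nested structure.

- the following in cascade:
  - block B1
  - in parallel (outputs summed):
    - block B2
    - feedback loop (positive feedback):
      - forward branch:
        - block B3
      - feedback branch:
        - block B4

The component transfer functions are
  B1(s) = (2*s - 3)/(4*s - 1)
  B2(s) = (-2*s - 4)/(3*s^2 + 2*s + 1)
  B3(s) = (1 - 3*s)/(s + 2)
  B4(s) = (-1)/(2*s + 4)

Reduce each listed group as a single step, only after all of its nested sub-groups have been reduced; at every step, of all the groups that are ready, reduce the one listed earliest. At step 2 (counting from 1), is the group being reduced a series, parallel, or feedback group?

The answer is parallel.

Reasoning:
1. close the feedback loop around B3, B4
2. sum the parallel branches B2, [B3/(1-B3*B4)]
3. reduce the series chain B1, (B2+[B3/(1-B3*B4)])
Step 2 collapses a parallel group.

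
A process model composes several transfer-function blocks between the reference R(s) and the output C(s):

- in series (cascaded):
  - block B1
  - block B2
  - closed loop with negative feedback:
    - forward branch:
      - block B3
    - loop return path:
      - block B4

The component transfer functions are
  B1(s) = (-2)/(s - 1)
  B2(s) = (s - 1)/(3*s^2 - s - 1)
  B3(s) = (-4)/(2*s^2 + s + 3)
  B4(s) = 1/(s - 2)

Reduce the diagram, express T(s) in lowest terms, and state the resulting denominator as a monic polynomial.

Reducing step by step:

Step 1. collapse the loop (B3 forward, B4 return) -> (8 - 4*s)/(2*s^3 - 3*s^2 + s - 10)
Step 2. reduce the series chain B1, B2, [B3/(1+B3*B4)] -> (8*s - 16)/(6*s^5 - 11*s^4 + 4*s^3 - 28*s^2 + 9*s + 10)
T(s) is the step-2 result (common factors already cancelled). Leading coefficient of the denominator: 6. Divide through by 6 for the monic polynomial.

Answer: s^5 - 11*s^4/6 + 2*s^3/3 - 14*s^2/3 + 3*s/2 + 5/3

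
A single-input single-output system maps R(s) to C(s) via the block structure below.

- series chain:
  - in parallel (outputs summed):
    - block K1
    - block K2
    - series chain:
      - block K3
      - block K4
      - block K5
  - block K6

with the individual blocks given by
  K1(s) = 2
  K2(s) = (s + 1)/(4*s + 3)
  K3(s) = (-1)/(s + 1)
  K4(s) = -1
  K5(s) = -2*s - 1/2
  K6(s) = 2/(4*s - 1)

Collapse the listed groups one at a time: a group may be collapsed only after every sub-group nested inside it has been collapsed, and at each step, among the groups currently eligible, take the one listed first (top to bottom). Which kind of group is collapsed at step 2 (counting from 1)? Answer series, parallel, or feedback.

Answer: parallel

Working:
Step 1 - combine K3, K4, K5 in series
Step 2 - sum the parallel branches K1, K2, (K3*K4*K5)
Step 3 - cascade (K1+K2+(K3*K4*K5)), K6
At step 2 the group reduced is parallel.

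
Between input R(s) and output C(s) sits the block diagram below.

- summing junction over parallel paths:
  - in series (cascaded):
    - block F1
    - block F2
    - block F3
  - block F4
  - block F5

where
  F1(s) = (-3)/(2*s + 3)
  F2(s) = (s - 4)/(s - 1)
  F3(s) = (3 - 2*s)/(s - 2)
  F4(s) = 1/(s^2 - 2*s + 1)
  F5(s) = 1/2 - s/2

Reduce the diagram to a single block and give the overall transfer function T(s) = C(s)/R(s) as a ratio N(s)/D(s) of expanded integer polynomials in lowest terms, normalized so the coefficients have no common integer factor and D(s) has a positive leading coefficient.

Reducing step by step:

[1] reduce the series chain F1, F2, F3 gives (6*s^2 - 33*s + 36)/(2*s^3 - 3*s^2 - 5*s + 6)
[2] parallel reduction of (F1*F2*F3), F4, F5 - this is the overall T(s), already in the required normalized form

Answer: (-2*s^5 + 7*s^4 + 9*s^3 - 87*s^2 + 153*s - 90)/(4*s^4 - 10*s^3 - 4*s^2 + 22*s - 12)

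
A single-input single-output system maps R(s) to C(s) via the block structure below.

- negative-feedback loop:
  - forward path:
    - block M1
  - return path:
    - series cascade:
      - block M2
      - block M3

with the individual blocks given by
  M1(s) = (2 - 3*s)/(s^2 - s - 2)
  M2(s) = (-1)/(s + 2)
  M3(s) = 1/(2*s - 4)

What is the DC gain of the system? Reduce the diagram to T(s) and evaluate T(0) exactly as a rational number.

Step 1: reduce the series chain M2, M3; result (-1)/(2*s^2 - 8)
Step 2: feedback reduction of M1, (M2*M3); result (-6*s^3 + 4*s^2 + 24*s - 16)/(2*s^4 - 2*s^3 - 12*s^2 + 11*s + 14)
Step 2 gives the overall T(s). Then T(0) = -16/14 = -8/7.

Hence the answer: -8/7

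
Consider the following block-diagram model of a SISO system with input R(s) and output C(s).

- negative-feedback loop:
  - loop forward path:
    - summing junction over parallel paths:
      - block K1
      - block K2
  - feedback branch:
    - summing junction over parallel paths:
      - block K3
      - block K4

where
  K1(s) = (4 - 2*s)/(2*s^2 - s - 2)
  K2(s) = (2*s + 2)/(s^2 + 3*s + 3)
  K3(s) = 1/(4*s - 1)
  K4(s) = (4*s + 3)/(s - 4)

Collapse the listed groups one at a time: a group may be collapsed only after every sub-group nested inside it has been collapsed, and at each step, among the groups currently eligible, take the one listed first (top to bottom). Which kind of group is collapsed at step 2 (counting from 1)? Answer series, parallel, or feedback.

The answer is parallel.

Reasoning:
1. reduce the parallel group K1, K2
2. parallel reduction of K3, K4
3. feedback reduction of (K1+K2), (K3+K4)
At step 2 the group reduced is parallel.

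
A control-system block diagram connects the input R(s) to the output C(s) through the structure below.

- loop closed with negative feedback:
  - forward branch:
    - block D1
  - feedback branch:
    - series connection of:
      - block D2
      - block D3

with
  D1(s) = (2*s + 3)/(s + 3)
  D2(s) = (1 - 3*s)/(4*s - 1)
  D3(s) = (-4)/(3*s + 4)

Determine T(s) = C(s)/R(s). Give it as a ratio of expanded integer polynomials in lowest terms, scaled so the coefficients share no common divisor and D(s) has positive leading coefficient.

Step 1: cascade D2, D3 -> (12*s - 4)/(12*s^2 + 13*s - 4)
Step 2: close the feedback loop around D1, (D2*D3); the result is T(s) itself (integer coefficients, no common factor, positive leading denominator coefficient)

Answer: (24*s^3 + 62*s^2 + 31*s - 12)/(12*s^3 + 73*s^2 + 63*s - 24)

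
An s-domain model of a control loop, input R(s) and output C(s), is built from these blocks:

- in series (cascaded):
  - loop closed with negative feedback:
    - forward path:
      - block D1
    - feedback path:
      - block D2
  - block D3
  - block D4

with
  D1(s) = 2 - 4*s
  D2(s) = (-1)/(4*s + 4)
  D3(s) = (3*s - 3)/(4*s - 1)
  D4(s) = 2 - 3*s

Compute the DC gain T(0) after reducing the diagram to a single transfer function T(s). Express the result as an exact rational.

Step 1 - collapse the loop (D1 forward, D2 return) gives (-8*s^2 - 4*s + 4)/(4*s + 1)
Step 2 - series reduction of [D1/(1+D1*D2)], D3, D4 gives (72*s^4 - 84*s^3 - 48*s^2 + 84*s - 24)/(16*s^2 - 1)
DC gain: substitute s = 0 into T(s) from step 2: T(0) = -24/(-1) = 24.

Hence the answer: 24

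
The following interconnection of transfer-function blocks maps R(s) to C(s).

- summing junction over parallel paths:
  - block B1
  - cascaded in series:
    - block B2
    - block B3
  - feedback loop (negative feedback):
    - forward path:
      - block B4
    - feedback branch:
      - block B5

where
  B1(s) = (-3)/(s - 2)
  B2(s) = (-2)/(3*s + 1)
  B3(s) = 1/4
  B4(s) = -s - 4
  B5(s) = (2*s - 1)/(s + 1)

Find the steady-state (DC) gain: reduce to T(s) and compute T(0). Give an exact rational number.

[1] combine B2, B3 in series = (-1)/(6*s + 2)
[2] apply the feedback formula to B4, B5 = (s^2 + 5*s + 4)/(2*s^2 + 6*s - 5)
[3] add B1, (B2*B3), [B4/(1+B4*B5)] (parallel) = (6*s^4 - 18*s^3 - 152*s^2 + 11*s + 4)/(12*s^4 + 16*s^3 - 98*s^2 + 26*s + 20)
Step 3 gives the overall T(s). Then T(0) = 4/20 = 1/5.

Final answer: 1/5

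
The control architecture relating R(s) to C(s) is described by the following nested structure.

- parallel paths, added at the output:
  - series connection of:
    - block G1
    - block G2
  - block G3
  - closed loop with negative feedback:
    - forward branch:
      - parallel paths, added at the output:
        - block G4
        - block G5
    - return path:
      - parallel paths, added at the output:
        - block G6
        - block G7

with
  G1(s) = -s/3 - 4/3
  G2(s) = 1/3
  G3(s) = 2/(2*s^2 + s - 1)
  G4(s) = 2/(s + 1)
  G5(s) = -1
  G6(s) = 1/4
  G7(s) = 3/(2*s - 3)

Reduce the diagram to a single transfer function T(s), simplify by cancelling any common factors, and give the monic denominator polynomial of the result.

The answer is s^4 - 4*s^3/3 - 23*s^2/12 + 2*s/3 + 1/4.

Reasoning:
(1) multiply G1, G2 (series); result -s/9 - 4/9
(2) add G4, G5 (parallel); result (1 - s)/(s + 1)
(3) reduce the parallel group G6, G7; result (2*s + 9)/(8*s - 12)
(4) feedback reduction of (G4+G5), (G6+G7); result (-8*s^2 + 20*s - 12)/(6*s^2 - 11*s - 3)
(5) reduce the parallel group (G1*G2), G3, [(G4+G5)/(1+(G4+G5)*(G6+G7))]; result (-12*s^5 - 176*s^4 + 375*s^3 + 228*s^2 - 521*s + 42)/(108*s^4 - 144*s^3 - 207*s^2 + 72*s + 27)
Step 5 gives the fully reduced T(s), with no common factor left to cancel. The denominator's leading coefficient is 108, so divide each of its coefficients by 108 to get the monic form.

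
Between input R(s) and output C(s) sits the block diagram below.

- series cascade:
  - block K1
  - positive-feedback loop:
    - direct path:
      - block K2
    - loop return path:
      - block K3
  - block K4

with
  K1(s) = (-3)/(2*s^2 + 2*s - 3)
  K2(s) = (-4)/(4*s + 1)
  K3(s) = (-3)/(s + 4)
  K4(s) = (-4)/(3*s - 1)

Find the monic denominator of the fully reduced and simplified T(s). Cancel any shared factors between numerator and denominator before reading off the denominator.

Step 1: feedback reduction of K2, K3 -> (-4*s - 16)/(4*s^2 + 17*s - 8)
Step 2: series reduction of K1, [K2/(1-K2*K3)], K4 -> (-48*s - 192)/(24*s^5 + 118*s^4 - 24*s^3 - 207*s^2 + 139*s - 24)
The result of step 2 is T(s) in lowest terms. Its denominator has leading coefficient 24; dividing the denominator through by 24 makes it monic.

Final answer: s^5 + 59*s^4/12 - s^3 - 69*s^2/8 + 139*s/24 - 1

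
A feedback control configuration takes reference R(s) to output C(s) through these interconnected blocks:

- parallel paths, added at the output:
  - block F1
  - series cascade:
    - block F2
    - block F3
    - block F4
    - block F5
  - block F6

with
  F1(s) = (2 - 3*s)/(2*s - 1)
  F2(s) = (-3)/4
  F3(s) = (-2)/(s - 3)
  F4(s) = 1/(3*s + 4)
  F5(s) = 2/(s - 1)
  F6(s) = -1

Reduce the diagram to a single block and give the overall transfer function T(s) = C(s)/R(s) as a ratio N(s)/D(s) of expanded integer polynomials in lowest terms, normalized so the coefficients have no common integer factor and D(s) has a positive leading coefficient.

Step 1 - combine F2, F3, F4, F5 in series -> 3/(3*s^3 - 8*s^2 - 7*s + 12)
Step 2 - parallel reduction of F1, (F2*F3*F4*F5), F6, giving the overall T(s)

Therefore the answer is (-15*s^4 + 49*s^3 + 11*s^2 - 75*s + 33)/(6*s^4 - 19*s^3 - 6*s^2 + 31*s - 12).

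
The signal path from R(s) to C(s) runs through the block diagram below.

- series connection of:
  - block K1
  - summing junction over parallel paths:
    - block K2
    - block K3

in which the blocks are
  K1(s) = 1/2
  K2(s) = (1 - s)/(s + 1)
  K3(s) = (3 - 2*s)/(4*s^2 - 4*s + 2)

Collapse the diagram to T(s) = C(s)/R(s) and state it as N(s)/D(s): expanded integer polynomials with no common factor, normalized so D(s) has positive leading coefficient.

Step 1. add K2, K3 (parallel) gives (-4*s^3 + 6*s^2 - 5*s + 5)/(4*s^3 - 2*s + 2)
Step 2. reduce the series chain K1, (K2+K3), which is the overall transfer function T(s) = C(s)/R(s) in lowest terms

Hence the answer: (-4*s^3 + 6*s^2 - 5*s + 5)/(8*s^3 - 4*s + 4)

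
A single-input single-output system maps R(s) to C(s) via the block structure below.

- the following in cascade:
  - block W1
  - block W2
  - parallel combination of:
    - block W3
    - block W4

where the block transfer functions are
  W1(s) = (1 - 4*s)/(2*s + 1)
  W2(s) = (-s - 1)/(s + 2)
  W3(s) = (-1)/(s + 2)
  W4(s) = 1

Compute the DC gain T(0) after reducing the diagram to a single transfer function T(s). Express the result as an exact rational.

1. reduce the parallel group W3, W4; result (s + 1)/(s + 2)
2. reduce the series chain W1, W2, (W3+W4); result (4*s^3 + 7*s^2 + 2*s - 1)/(2*s^3 + 9*s^2 + 12*s + 4)
Step 2 gives the overall T(s). Then T(0) = -1/4.

Answer: -1/4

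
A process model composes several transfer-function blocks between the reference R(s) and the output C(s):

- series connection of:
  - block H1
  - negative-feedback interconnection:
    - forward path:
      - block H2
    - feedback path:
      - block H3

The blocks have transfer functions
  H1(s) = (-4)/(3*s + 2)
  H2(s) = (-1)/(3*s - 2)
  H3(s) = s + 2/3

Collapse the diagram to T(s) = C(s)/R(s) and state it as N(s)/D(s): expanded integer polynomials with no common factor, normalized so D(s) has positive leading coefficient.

Reducing step by step:

Step 1: feedback reduction of H2, H3, giving (-3)/(6*s - 8)
Step 2: series reduction of H1, [H2/(1+H2*H3)], giving the overall T(s)

Answer: 6/(9*s^2 - 6*s - 8)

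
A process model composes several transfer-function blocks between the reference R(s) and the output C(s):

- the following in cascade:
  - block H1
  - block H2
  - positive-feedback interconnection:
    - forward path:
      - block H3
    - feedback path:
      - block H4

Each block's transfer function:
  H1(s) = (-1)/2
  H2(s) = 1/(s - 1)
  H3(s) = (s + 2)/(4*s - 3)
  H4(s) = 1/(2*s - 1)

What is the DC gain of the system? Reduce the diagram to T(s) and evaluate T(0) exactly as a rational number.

First reduce the diagram to T(s).

1. collapse the loop (H3 forward, H4 return) = (2*s^2 + 3*s - 2)/(8*s^2 - 11*s + 1)
2. reduce the series chain H1, H2, [H3/(1-H3*H4)] = (-2*s^2 - 3*s + 2)/(16*s^3 - 38*s^2 + 24*s - 2)
The step-2 result is T(s). Setting s = 0: T(0) = 2/(-2) = -1.

Answer: -1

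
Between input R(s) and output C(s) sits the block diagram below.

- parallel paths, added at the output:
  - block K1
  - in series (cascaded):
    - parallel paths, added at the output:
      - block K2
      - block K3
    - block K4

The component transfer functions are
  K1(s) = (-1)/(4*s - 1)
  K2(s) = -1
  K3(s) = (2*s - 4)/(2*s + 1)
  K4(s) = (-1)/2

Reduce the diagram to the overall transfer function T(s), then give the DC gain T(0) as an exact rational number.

First reduce the diagram to T(s).

(1) combine K2, K3 in parallel gives (-5)/(2*s + 1)
(2) multiply (K2+K3), K4 (series) gives 5/(4*s + 2)
(3) combine K1, ((K2+K3)*K4) in parallel gives (16*s - 7)/(16*s^2 + 4*s - 2)
Step 3 gives the overall T(s). Then T(0) = -7/(-2) = 7/2.

Answer: 7/2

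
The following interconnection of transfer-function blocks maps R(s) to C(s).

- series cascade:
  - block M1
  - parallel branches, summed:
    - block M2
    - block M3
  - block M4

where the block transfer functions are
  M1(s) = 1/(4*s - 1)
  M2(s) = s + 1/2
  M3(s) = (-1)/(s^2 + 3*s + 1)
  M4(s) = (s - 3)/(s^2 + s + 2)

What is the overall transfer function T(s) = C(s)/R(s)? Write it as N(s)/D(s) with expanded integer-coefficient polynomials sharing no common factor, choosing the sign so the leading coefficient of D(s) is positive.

Reducing step by step:

(1) parallel reduction of M2, M3 = (2*s^3 + 7*s^2 + 5*s - 1)/(2*s^2 + 6*s + 2)
(2) multiply M1, (M2+M3), M4 (series); the result is T(s) itself (integer coefficients, no common factor, positive leading denominator coefficient)

Answer: (2*s^4 + s^3 - 16*s^2 - 16*s + 3)/(8*s^5 + 30*s^4 + 40*s^3 + 44*s^2 + 2*s - 4)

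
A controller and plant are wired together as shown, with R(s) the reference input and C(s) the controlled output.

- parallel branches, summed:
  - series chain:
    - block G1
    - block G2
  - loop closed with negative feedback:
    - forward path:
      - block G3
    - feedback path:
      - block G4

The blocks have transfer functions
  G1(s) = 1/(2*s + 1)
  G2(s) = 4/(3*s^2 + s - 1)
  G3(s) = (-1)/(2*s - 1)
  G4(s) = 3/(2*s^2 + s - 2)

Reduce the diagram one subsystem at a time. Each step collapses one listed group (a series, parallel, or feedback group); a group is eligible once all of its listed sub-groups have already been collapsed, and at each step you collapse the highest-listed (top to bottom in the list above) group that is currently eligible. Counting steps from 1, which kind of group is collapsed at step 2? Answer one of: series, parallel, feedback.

Answer: feedback

Working:
Step 1. reduce the series chain G1, G2
Step 2. reduce the feedback loop with forward G3 and return G4
Step 3. combine (G1*G2), [G3/(1+G3*G4)] in parallel
Step 2: feedback.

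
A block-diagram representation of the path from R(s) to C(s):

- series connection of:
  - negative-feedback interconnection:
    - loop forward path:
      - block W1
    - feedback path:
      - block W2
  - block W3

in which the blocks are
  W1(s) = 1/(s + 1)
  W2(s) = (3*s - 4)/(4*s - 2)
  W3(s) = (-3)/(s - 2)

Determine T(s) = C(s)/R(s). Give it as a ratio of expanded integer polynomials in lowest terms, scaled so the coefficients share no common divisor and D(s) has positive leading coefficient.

Reducing step by step:

Step 1: feedback reduction of W1, W2 -> (4*s - 2)/(4*s^2 + 5*s - 6)
Step 2: cascade [W1/(1+W1*W2)], W3 - this is the overall T(s), already in the required normalized form

Answer: (6 - 12*s)/(4*s^3 - 3*s^2 - 16*s + 12)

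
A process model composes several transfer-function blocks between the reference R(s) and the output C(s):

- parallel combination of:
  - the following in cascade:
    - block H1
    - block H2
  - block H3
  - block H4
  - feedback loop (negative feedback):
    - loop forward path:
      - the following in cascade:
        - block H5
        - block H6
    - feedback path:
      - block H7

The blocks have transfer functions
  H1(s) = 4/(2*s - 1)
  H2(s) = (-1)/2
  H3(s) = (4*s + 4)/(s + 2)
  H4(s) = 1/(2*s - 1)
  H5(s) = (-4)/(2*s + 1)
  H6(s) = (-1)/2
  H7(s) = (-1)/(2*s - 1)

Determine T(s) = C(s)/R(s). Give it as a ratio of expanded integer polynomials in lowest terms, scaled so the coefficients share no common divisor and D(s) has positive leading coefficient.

First reduce the diagram to T(s).

Step 1 - reduce the series chain H1, H2: (-2)/(2*s - 1)
Step 2 - cascade H5, H6: 2/(2*s + 1)
Step 3 - collapse the loop ((H5*H6) forward, H7 return): (4*s - 2)/(4*s^2 - 3)
Step 4 - add (H1*H2), H3, H4, [(H5*H6)/(1+(H5*H6)*H7)] (parallel); the result is T(s) itself (integer coefficients, no common factor, positive leading denominator coefficient)

Answer: (32*s^4 + 20*s^3 - 40*s^2 - 23*s + 22)/(8*s^4 + 12*s^3 - 14*s^2 - 9*s + 6)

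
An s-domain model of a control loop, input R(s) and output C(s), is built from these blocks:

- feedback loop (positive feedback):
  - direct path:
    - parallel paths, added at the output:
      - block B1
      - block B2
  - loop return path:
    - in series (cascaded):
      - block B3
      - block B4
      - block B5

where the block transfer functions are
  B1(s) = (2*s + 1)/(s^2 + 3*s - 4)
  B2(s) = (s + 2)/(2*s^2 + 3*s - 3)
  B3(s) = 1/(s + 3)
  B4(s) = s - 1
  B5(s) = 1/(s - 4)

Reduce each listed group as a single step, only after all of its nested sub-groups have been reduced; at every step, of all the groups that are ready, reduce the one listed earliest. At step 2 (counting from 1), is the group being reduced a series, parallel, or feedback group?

Reducing step by step:

(1) add B1, B2 (parallel)
(2) reduce the series chain B3, B4, B5
(3) collapse the loop ((B1+B2) forward, (B3*B4*B5) return)
Step 2 collapses a series group.

Answer: series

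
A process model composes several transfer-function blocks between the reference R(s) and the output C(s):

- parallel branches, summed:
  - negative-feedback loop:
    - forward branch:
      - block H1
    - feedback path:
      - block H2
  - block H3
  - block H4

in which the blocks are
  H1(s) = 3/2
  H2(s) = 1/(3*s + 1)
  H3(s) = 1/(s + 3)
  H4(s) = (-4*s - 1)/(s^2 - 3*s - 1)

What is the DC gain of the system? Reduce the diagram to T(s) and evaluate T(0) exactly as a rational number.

First reduce the diagram to T(s).

1. feedback reduction of H1, H2, giving (9*s + 3)/(6*s + 5)
2. reduce the parallel group [H1/(1+H1*H2)], H3, H4, giving (9*s^4 - 15*s^3 - 201*s^2 - 161*s - 29)/(6*s^4 + 5*s^3 - 60*s^2 - 68*s - 15)
DC gain: substitute s = 0 into T(s) from step 2: T(0) = -29/(-15) = 29/15.

Answer: 29/15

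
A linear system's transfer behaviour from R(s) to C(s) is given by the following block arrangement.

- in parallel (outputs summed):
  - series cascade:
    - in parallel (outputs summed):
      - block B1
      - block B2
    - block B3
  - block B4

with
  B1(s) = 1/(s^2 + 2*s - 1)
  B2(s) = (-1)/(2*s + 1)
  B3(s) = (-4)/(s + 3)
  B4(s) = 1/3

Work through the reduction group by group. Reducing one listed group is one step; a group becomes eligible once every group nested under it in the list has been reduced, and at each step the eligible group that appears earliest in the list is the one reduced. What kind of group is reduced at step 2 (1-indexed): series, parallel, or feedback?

Reducing step by step:

Step 1. combine B1, B2 in parallel
Step 2. series reduction of (B1+B2), B3
Step 3. add ((B1+B2)*B3), B4 (parallel)
Step 2: series.

Answer: series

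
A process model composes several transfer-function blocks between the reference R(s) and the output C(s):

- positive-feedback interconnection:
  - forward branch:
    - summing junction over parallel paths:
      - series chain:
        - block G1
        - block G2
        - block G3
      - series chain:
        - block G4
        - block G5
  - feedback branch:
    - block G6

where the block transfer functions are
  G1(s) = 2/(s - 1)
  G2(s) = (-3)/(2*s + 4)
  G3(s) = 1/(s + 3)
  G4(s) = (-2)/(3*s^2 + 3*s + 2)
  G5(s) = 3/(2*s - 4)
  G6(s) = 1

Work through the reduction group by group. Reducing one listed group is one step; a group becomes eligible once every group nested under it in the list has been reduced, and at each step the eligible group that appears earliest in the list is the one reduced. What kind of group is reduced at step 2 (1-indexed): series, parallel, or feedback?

Step 1. combine G1, G2, G3 in series
Step 2. cascade G4, G5
Step 3. parallel reduction of (G1*G2*G3), (G4*G5)
Step 4. collapse the loop (((G1*G2*G3)+(G4*G5)) forward, G6 return)
The group at step 2 is a series group.

Hence the answer: series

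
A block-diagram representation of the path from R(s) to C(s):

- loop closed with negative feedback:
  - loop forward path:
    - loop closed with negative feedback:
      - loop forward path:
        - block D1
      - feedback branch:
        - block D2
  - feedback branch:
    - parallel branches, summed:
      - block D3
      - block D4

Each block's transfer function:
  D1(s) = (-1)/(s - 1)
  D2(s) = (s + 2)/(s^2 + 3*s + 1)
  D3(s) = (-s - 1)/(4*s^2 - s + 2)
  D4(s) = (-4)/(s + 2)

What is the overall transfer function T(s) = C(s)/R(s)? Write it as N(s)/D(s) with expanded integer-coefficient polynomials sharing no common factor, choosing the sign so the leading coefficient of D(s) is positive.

[1] close the feedback loop around D1, D2 gives (-s^2 - 3*s - 1)/(s^3 + 2*s^2 - 3*s - 3)
[2] parallel reduction of D3, D4 gives (-17*s^2 + s - 10)/(4*s^3 + 7*s^2 + 4)
[3] apply the feedback formula to [D1/(1+D1*D2)], (D3+D4), which is the overall transfer function T(s) = C(s)/R(s) in lowest terms

Final answer: (-4*s^5 - 19*s^4 - 25*s^3 - 11*s^2 - 12*s - 4)/(4*s^6 + 15*s^5 + 19*s^4 + 21*s^3 + 11*s^2 + 17*s - 2)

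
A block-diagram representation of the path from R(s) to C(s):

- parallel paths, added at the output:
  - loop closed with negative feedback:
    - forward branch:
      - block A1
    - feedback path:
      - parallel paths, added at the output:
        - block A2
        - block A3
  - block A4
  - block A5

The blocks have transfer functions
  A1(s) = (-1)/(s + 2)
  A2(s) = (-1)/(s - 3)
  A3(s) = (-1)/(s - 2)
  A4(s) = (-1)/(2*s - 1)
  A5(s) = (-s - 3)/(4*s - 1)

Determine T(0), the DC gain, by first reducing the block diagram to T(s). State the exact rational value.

The answer is 22/7.

Reasoning:
Step 1: sum the parallel branches A2, A3 = (5 - 2*s)/(s^2 - 5*s + 6)
Step 2: feedback reduction of A1, (A2+A3) = (-s^2 + 5*s - 6)/(s^3 - 3*s^2 - 2*s + 7)
Step 3: combine [A1/(1+A1*(A2+A3))], A4, A5 in parallel = (-2*s^5 - 11*s^4 + 81*s^3 - 87*s^2 - 30*s + 22)/(8*s^5 - 30*s^4 + 3*s^3 + 65*s^2 - 44*s + 7)
The step-3 result is T(s). Setting s = 0: T(0) = 22/7.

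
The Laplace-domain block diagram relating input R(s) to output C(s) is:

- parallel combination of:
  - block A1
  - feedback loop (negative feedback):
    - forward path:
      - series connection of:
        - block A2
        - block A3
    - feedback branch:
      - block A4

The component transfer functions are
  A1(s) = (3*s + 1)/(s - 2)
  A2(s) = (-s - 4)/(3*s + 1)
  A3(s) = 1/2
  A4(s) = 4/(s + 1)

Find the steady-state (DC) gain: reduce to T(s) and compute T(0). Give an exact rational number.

Reducing step by step:

(1) cascade A2, A3 -> (-s - 4)/(6*s + 2)
(2) close the feedback loop around (A2*A3), A4 -> (-s^2 - 5*s - 4)/(6*s^2 + 4*s - 14)
(3) sum the parallel branches A1, [(A2*A3)/(1+(A2*A3)*A4)] -> (17*s^3 + 15*s^2 - 32*s - 6)/(6*s^3 - 8*s^2 - 22*s + 28)
That last expression is T(s); at s = 0 only the constant terms survive, so T(0) = -6/28 = -3/14.

Answer: -3/14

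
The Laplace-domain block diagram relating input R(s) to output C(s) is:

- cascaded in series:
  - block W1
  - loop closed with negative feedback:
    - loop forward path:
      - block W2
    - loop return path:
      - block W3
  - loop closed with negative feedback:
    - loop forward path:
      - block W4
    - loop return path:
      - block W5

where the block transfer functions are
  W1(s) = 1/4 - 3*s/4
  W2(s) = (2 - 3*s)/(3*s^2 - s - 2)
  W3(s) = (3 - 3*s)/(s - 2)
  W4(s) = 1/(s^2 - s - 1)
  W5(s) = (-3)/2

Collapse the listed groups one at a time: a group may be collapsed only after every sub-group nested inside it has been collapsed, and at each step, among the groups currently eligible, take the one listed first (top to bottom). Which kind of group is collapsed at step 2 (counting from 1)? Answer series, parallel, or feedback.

[1] collapse the loop (W2 forward, W3 return)
[2] close the feedback loop around W4, W5
[3] cascade W1, [W2/(1+W2*W3)], [W4/(1+W4*W5)]
The group at step 2 is a feedback group.

Hence the answer: feedback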